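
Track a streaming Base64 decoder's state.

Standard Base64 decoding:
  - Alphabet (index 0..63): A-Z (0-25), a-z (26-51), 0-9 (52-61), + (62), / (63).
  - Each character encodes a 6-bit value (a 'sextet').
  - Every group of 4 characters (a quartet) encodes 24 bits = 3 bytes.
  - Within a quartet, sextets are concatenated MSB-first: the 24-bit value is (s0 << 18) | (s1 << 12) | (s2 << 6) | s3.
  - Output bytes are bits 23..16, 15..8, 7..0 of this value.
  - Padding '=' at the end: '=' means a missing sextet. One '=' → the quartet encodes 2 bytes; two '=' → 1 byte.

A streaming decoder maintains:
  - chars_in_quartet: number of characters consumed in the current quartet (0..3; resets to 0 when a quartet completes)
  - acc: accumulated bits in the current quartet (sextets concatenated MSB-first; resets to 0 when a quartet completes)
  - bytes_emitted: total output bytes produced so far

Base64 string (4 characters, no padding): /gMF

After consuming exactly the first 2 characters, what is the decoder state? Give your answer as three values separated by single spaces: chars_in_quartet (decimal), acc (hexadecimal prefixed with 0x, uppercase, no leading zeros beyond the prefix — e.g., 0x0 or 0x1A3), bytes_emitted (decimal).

Answer: 2 0xFE0 0

Derivation:
After char 0 ('/'=63): chars_in_quartet=1 acc=0x3F bytes_emitted=0
After char 1 ('g'=32): chars_in_quartet=2 acc=0xFE0 bytes_emitted=0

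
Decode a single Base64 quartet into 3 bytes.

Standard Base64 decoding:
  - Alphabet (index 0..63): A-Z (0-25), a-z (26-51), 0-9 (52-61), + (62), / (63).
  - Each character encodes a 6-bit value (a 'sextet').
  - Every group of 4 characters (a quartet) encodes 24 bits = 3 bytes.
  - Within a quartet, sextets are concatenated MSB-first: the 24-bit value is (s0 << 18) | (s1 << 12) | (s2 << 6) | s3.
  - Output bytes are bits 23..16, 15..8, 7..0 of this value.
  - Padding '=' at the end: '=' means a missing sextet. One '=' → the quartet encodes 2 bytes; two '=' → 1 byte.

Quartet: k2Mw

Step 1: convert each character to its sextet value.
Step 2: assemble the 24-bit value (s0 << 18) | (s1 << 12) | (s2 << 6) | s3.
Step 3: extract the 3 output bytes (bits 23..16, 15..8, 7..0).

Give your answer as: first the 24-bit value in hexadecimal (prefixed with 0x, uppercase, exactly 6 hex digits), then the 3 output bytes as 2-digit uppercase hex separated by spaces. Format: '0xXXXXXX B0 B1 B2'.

Answer: 0x936330 93 63 30

Derivation:
Sextets: k=36, 2=54, M=12, w=48
24-bit: (36<<18) | (54<<12) | (12<<6) | 48
      = 0x900000 | 0x036000 | 0x000300 | 0x000030
      = 0x936330
Bytes: (v>>16)&0xFF=93, (v>>8)&0xFF=63, v&0xFF=30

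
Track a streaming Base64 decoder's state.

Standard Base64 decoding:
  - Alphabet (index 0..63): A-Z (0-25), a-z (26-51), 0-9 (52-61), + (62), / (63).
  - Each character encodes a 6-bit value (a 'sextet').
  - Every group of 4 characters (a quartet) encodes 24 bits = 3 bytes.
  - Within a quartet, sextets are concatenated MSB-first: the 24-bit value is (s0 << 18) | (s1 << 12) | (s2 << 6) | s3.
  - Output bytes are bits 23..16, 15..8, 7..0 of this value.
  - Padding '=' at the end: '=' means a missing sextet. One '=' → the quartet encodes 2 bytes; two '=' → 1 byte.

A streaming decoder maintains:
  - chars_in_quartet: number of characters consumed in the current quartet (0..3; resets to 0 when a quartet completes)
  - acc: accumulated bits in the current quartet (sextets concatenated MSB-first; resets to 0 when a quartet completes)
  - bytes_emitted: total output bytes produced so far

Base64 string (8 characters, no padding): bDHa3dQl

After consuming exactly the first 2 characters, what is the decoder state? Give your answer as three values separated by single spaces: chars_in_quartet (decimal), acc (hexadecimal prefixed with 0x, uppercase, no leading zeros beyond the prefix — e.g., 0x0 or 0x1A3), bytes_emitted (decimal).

Answer: 2 0x6C3 0

Derivation:
After char 0 ('b'=27): chars_in_quartet=1 acc=0x1B bytes_emitted=0
After char 1 ('D'=3): chars_in_quartet=2 acc=0x6C3 bytes_emitted=0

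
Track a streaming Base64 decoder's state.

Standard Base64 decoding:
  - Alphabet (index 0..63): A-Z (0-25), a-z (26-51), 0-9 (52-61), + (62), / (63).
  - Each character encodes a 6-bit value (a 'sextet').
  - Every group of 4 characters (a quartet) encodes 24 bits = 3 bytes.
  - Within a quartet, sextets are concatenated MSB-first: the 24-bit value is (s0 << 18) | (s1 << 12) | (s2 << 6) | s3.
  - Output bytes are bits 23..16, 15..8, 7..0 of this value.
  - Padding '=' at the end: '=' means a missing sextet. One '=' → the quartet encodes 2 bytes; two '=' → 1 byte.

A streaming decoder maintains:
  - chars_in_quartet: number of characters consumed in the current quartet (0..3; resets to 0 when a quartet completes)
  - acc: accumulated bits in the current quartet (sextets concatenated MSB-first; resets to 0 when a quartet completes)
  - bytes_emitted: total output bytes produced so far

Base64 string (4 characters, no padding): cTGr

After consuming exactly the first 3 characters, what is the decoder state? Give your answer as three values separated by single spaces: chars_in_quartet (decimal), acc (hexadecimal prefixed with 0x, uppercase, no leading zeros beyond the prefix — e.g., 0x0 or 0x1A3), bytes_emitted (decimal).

After char 0 ('c'=28): chars_in_quartet=1 acc=0x1C bytes_emitted=0
After char 1 ('T'=19): chars_in_quartet=2 acc=0x713 bytes_emitted=0
After char 2 ('G'=6): chars_in_quartet=3 acc=0x1C4C6 bytes_emitted=0

Answer: 3 0x1C4C6 0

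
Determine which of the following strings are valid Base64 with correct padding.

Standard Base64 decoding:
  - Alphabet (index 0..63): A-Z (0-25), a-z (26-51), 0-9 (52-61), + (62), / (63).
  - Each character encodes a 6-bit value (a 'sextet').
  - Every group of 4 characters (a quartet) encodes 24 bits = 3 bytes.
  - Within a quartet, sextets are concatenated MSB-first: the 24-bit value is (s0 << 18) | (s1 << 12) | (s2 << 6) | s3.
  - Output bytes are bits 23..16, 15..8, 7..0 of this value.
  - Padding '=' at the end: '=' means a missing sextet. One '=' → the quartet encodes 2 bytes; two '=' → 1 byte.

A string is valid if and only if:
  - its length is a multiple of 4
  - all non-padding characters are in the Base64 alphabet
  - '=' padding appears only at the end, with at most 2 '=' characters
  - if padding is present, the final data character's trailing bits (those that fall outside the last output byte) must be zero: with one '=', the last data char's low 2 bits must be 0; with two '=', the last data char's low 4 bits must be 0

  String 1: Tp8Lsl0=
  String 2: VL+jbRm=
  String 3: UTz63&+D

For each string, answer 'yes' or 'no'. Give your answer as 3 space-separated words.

Answer: yes no no

Derivation:
String 1: 'Tp8Lsl0=' → valid
String 2: 'VL+jbRm=' → invalid (bad trailing bits)
String 3: 'UTz63&+D' → invalid (bad char(s): ['&'])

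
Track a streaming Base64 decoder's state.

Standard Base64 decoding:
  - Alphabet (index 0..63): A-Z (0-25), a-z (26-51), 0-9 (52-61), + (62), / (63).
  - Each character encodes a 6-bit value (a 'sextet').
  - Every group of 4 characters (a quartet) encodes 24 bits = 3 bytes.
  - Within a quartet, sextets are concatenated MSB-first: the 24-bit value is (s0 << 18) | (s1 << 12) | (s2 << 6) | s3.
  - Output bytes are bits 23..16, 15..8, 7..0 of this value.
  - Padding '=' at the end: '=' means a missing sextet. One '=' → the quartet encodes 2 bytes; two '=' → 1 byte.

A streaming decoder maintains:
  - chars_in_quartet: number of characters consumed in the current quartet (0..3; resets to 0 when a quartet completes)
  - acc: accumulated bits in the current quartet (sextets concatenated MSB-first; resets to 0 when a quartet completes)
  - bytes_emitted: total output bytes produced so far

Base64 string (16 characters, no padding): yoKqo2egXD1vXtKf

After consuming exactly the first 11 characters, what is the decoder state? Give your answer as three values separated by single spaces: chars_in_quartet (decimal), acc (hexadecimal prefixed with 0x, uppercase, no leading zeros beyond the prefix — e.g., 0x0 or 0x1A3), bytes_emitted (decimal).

Answer: 3 0x170F5 6

Derivation:
After char 0 ('y'=50): chars_in_quartet=1 acc=0x32 bytes_emitted=0
After char 1 ('o'=40): chars_in_quartet=2 acc=0xCA8 bytes_emitted=0
After char 2 ('K'=10): chars_in_quartet=3 acc=0x32A0A bytes_emitted=0
After char 3 ('q'=42): chars_in_quartet=4 acc=0xCA82AA -> emit CA 82 AA, reset; bytes_emitted=3
After char 4 ('o'=40): chars_in_quartet=1 acc=0x28 bytes_emitted=3
After char 5 ('2'=54): chars_in_quartet=2 acc=0xA36 bytes_emitted=3
After char 6 ('e'=30): chars_in_quartet=3 acc=0x28D9E bytes_emitted=3
After char 7 ('g'=32): chars_in_quartet=4 acc=0xA367A0 -> emit A3 67 A0, reset; bytes_emitted=6
After char 8 ('X'=23): chars_in_quartet=1 acc=0x17 bytes_emitted=6
After char 9 ('D'=3): chars_in_quartet=2 acc=0x5C3 bytes_emitted=6
After char 10 ('1'=53): chars_in_quartet=3 acc=0x170F5 bytes_emitted=6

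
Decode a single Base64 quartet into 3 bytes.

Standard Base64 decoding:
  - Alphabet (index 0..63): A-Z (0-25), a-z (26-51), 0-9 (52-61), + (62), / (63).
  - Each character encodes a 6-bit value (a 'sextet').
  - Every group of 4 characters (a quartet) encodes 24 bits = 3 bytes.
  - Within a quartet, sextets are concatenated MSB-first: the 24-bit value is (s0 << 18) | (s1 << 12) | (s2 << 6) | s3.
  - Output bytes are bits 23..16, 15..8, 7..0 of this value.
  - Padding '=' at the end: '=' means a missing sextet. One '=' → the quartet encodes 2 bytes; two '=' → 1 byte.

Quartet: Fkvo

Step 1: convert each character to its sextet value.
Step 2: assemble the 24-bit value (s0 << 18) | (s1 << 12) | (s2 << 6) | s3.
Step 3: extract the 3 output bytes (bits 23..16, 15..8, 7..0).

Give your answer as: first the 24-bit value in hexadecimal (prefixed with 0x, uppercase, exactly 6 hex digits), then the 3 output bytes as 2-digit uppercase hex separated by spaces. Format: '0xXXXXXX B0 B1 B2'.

Answer: 0x164BE8 16 4B E8

Derivation:
Sextets: F=5, k=36, v=47, o=40
24-bit: (5<<18) | (36<<12) | (47<<6) | 40
      = 0x140000 | 0x024000 | 0x000BC0 | 0x000028
      = 0x164BE8
Bytes: (v>>16)&0xFF=16, (v>>8)&0xFF=4B, v&0xFF=E8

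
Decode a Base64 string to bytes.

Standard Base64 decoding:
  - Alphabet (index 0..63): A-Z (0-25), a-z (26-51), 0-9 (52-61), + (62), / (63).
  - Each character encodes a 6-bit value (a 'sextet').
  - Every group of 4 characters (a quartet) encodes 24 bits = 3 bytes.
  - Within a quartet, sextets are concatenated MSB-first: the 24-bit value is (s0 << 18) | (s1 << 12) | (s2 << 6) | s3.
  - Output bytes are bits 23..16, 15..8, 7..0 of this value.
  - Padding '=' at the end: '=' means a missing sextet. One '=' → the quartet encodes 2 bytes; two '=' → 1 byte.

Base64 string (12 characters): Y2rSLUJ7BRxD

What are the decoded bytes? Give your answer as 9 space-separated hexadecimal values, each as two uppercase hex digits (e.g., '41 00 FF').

After char 0 ('Y'=24): chars_in_quartet=1 acc=0x18 bytes_emitted=0
After char 1 ('2'=54): chars_in_quartet=2 acc=0x636 bytes_emitted=0
After char 2 ('r'=43): chars_in_quartet=3 acc=0x18DAB bytes_emitted=0
After char 3 ('S'=18): chars_in_quartet=4 acc=0x636AD2 -> emit 63 6A D2, reset; bytes_emitted=3
After char 4 ('L'=11): chars_in_quartet=1 acc=0xB bytes_emitted=3
After char 5 ('U'=20): chars_in_quartet=2 acc=0x2D4 bytes_emitted=3
After char 6 ('J'=9): chars_in_quartet=3 acc=0xB509 bytes_emitted=3
After char 7 ('7'=59): chars_in_quartet=4 acc=0x2D427B -> emit 2D 42 7B, reset; bytes_emitted=6
After char 8 ('B'=1): chars_in_quartet=1 acc=0x1 bytes_emitted=6
After char 9 ('R'=17): chars_in_quartet=2 acc=0x51 bytes_emitted=6
After char 10 ('x'=49): chars_in_quartet=3 acc=0x1471 bytes_emitted=6
After char 11 ('D'=3): chars_in_quartet=4 acc=0x51C43 -> emit 05 1C 43, reset; bytes_emitted=9

Answer: 63 6A D2 2D 42 7B 05 1C 43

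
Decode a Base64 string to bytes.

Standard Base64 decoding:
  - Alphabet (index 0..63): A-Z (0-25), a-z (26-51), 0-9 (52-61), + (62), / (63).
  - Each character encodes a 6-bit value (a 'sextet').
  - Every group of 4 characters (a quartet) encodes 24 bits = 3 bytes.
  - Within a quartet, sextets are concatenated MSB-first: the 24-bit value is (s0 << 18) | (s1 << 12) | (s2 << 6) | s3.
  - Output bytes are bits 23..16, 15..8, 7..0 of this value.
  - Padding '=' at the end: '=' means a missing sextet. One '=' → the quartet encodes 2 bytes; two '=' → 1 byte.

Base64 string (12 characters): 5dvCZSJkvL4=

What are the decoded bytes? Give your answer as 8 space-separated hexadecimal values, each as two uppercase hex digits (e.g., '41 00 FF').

After char 0 ('5'=57): chars_in_quartet=1 acc=0x39 bytes_emitted=0
After char 1 ('d'=29): chars_in_quartet=2 acc=0xE5D bytes_emitted=0
After char 2 ('v'=47): chars_in_quartet=3 acc=0x3976F bytes_emitted=0
After char 3 ('C'=2): chars_in_quartet=4 acc=0xE5DBC2 -> emit E5 DB C2, reset; bytes_emitted=3
After char 4 ('Z'=25): chars_in_quartet=1 acc=0x19 bytes_emitted=3
After char 5 ('S'=18): chars_in_quartet=2 acc=0x652 bytes_emitted=3
After char 6 ('J'=9): chars_in_quartet=3 acc=0x19489 bytes_emitted=3
After char 7 ('k'=36): chars_in_quartet=4 acc=0x652264 -> emit 65 22 64, reset; bytes_emitted=6
After char 8 ('v'=47): chars_in_quartet=1 acc=0x2F bytes_emitted=6
After char 9 ('L'=11): chars_in_quartet=2 acc=0xBCB bytes_emitted=6
After char 10 ('4'=56): chars_in_quartet=3 acc=0x2F2F8 bytes_emitted=6
Padding '=': partial quartet acc=0x2F2F8 -> emit BC BE; bytes_emitted=8

Answer: E5 DB C2 65 22 64 BC BE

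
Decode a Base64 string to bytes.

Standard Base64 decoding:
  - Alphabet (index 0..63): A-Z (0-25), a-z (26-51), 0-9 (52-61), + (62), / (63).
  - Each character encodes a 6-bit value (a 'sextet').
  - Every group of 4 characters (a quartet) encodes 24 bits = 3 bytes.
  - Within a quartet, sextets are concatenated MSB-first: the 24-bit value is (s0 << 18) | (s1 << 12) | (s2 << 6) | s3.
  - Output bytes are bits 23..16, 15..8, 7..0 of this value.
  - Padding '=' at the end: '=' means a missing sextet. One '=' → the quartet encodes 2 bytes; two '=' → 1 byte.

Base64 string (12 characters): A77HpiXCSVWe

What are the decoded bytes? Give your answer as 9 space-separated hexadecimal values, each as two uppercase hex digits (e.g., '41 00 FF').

Answer: 03 BE C7 A6 25 C2 49 55 9E

Derivation:
After char 0 ('A'=0): chars_in_quartet=1 acc=0x0 bytes_emitted=0
After char 1 ('7'=59): chars_in_quartet=2 acc=0x3B bytes_emitted=0
After char 2 ('7'=59): chars_in_quartet=3 acc=0xEFB bytes_emitted=0
After char 3 ('H'=7): chars_in_quartet=4 acc=0x3BEC7 -> emit 03 BE C7, reset; bytes_emitted=3
After char 4 ('p'=41): chars_in_quartet=1 acc=0x29 bytes_emitted=3
After char 5 ('i'=34): chars_in_quartet=2 acc=0xA62 bytes_emitted=3
After char 6 ('X'=23): chars_in_quartet=3 acc=0x29897 bytes_emitted=3
After char 7 ('C'=2): chars_in_quartet=4 acc=0xA625C2 -> emit A6 25 C2, reset; bytes_emitted=6
After char 8 ('S'=18): chars_in_quartet=1 acc=0x12 bytes_emitted=6
After char 9 ('V'=21): chars_in_quartet=2 acc=0x495 bytes_emitted=6
After char 10 ('W'=22): chars_in_quartet=3 acc=0x12556 bytes_emitted=6
After char 11 ('e'=30): chars_in_quartet=4 acc=0x49559E -> emit 49 55 9E, reset; bytes_emitted=9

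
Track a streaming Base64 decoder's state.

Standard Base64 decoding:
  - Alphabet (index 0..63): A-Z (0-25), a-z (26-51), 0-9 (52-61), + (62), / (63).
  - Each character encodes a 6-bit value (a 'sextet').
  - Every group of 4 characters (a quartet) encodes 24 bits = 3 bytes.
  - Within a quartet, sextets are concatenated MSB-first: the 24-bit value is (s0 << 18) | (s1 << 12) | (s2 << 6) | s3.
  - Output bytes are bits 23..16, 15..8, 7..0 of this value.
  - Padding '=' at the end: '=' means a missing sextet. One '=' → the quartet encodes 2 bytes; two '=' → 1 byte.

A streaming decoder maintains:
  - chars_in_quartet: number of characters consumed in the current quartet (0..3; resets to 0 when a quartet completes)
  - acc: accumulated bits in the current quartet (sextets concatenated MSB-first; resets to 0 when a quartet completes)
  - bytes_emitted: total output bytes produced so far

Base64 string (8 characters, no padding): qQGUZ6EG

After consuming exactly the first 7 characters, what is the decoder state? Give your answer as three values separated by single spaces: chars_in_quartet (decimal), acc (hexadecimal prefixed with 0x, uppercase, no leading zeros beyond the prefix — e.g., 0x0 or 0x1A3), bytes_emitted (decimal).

Answer: 3 0x19E84 3

Derivation:
After char 0 ('q'=42): chars_in_quartet=1 acc=0x2A bytes_emitted=0
After char 1 ('Q'=16): chars_in_quartet=2 acc=0xA90 bytes_emitted=0
After char 2 ('G'=6): chars_in_quartet=3 acc=0x2A406 bytes_emitted=0
After char 3 ('U'=20): chars_in_quartet=4 acc=0xA90194 -> emit A9 01 94, reset; bytes_emitted=3
After char 4 ('Z'=25): chars_in_quartet=1 acc=0x19 bytes_emitted=3
After char 5 ('6'=58): chars_in_quartet=2 acc=0x67A bytes_emitted=3
After char 6 ('E'=4): chars_in_quartet=3 acc=0x19E84 bytes_emitted=3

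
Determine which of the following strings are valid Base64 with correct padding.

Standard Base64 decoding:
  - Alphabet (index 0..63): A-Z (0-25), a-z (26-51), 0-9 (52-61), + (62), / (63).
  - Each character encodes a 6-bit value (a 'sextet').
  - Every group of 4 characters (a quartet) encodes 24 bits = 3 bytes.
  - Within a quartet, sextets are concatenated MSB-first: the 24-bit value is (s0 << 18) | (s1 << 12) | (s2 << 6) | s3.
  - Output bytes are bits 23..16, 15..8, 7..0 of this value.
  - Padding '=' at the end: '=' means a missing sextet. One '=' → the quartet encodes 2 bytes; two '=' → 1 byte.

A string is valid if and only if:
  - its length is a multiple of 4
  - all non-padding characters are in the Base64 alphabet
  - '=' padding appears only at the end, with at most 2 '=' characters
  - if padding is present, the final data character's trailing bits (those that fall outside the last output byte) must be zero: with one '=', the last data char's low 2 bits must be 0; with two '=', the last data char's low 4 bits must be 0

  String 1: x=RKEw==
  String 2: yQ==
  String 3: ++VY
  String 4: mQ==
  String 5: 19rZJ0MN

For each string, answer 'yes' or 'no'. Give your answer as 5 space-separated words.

String 1: 'x=RKEw==' → invalid (bad char(s): ['=']; '=' in middle)
String 2: 'yQ==' → valid
String 3: '++VY' → valid
String 4: 'mQ==' → valid
String 5: '19rZJ0MN' → valid

Answer: no yes yes yes yes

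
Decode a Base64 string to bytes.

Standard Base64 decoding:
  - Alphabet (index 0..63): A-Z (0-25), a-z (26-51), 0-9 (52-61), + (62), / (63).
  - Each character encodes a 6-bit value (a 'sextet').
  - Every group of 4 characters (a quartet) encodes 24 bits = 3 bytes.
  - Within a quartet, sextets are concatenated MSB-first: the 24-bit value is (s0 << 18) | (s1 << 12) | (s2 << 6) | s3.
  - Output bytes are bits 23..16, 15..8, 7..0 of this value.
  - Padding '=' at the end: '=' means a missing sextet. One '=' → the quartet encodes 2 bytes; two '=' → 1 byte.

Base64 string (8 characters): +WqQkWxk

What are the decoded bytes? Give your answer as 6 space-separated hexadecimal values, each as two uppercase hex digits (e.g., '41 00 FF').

After char 0 ('+'=62): chars_in_quartet=1 acc=0x3E bytes_emitted=0
After char 1 ('W'=22): chars_in_quartet=2 acc=0xF96 bytes_emitted=0
After char 2 ('q'=42): chars_in_quartet=3 acc=0x3E5AA bytes_emitted=0
After char 3 ('Q'=16): chars_in_quartet=4 acc=0xF96A90 -> emit F9 6A 90, reset; bytes_emitted=3
After char 4 ('k'=36): chars_in_quartet=1 acc=0x24 bytes_emitted=3
After char 5 ('W'=22): chars_in_quartet=2 acc=0x916 bytes_emitted=3
After char 6 ('x'=49): chars_in_quartet=3 acc=0x245B1 bytes_emitted=3
After char 7 ('k'=36): chars_in_quartet=4 acc=0x916C64 -> emit 91 6C 64, reset; bytes_emitted=6

Answer: F9 6A 90 91 6C 64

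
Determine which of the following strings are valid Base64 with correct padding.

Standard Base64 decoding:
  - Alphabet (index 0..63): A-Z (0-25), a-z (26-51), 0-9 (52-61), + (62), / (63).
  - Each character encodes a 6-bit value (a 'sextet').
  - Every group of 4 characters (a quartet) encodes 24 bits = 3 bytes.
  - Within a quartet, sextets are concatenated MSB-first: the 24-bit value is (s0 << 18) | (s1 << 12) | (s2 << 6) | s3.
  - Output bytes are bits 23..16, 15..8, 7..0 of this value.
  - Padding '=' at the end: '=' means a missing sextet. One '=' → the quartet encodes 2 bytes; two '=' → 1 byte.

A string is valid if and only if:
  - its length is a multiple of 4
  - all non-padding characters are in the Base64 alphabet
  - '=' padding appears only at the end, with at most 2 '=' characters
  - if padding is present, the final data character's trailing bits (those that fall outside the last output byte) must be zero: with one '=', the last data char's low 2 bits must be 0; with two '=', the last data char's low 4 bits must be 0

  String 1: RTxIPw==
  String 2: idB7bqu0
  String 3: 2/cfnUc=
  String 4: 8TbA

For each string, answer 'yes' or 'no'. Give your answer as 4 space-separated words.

Answer: yes yes yes yes

Derivation:
String 1: 'RTxIPw==' → valid
String 2: 'idB7bqu0' → valid
String 3: '2/cfnUc=' → valid
String 4: '8TbA' → valid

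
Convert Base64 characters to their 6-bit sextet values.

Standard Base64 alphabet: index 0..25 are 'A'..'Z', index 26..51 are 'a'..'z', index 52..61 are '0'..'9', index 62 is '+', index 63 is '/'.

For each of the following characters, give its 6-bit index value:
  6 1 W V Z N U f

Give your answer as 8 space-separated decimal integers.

Answer: 58 53 22 21 25 13 20 31

Derivation:
'6': 0..9 range, 52 + ord('6') − ord('0') = 58
'1': 0..9 range, 52 + ord('1') − ord('0') = 53
'W': A..Z range, ord('W') − ord('A') = 22
'V': A..Z range, ord('V') − ord('A') = 21
'Z': A..Z range, ord('Z') − ord('A') = 25
'N': A..Z range, ord('N') − ord('A') = 13
'U': A..Z range, ord('U') − ord('A') = 20
'f': a..z range, 26 + ord('f') − ord('a') = 31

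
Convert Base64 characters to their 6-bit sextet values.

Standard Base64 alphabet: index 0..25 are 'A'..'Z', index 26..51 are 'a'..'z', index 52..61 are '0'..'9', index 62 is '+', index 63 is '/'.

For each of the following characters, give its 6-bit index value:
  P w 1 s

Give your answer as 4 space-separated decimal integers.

Answer: 15 48 53 44

Derivation:
'P': A..Z range, ord('P') − ord('A') = 15
'w': a..z range, 26 + ord('w') − ord('a') = 48
'1': 0..9 range, 52 + ord('1') − ord('0') = 53
's': a..z range, 26 + ord('s') − ord('a') = 44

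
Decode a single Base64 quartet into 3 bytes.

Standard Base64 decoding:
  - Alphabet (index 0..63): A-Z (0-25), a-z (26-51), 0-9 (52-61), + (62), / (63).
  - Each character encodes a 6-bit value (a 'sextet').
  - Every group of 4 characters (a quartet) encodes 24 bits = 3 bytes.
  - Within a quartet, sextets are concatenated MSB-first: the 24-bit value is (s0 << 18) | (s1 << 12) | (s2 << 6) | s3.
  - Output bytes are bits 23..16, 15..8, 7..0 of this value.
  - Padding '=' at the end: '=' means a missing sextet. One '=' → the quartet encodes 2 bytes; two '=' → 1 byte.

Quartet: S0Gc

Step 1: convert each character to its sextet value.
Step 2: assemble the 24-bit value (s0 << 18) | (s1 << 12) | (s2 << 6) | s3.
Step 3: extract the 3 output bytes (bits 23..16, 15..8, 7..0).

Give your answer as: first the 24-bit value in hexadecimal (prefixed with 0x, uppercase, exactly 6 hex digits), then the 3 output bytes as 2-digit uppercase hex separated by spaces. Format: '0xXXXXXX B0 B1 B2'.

Answer: 0x4B419C 4B 41 9C

Derivation:
Sextets: S=18, 0=52, G=6, c=28
24-bit: (18<<18) | (52<<12) | (6<<6) | 28
      = 0x480000 | 0x034000 | 0x000180 | 0x00001C
      = 0x4B419C
Bytes: (v>>16)&0xFF=4B, (v>>8)&0xFF=41, v&0xFF=9C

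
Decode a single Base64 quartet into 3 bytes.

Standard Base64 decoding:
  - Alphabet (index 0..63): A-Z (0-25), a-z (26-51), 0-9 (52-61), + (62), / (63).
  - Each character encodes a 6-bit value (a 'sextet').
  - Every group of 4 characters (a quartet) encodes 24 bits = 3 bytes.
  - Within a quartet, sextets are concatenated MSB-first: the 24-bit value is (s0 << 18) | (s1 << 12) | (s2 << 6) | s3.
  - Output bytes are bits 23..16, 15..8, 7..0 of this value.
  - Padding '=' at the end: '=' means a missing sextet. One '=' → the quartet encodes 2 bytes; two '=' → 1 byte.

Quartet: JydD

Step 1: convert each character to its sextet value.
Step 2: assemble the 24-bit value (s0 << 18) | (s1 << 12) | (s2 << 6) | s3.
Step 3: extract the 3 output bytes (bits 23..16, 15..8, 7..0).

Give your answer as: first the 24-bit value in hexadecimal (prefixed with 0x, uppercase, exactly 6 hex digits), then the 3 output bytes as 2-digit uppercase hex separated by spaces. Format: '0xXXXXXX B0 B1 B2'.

Answer: 0x272743 27 27 43

Derivation:
Sextets: J=9, y=50, d=29, D=3
24-bit: (9<<18) | (50<<12) | (29<<6) | 3
      = 0x240000 | 0x032000 | 0x000740 | 0x000003
      = 0x272743
Bytes: (v>>16)&0xFF=27, (v>>8)&0xFF=27, v&0xFF=43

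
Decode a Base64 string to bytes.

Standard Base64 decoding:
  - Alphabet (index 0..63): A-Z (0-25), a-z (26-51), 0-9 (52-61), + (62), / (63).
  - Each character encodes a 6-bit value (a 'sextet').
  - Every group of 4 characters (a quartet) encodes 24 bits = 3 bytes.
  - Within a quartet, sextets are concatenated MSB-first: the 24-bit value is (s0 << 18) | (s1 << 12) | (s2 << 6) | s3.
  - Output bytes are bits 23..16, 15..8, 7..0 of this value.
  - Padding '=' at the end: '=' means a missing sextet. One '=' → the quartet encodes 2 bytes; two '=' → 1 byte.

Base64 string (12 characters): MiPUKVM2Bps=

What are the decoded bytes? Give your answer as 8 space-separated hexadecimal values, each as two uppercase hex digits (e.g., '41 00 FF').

Answer: 32 23 D4 29 53 36 06 9B

Derivation:
After char 0 ('M'=12): chars_in_quartet=1 acc=0xC bytes_emitted=0
After char 1 ('i'=34): chars_in_quartet=2 acc=0x322 bytes_emitted=0
After char 2 ('P'=15): chars_in_quartet=3 acc=0xC88F bytes_emitted=0
After char 3 ('U'=20): chars_in_quartet=4 acc=0x3223D4 -> emit 32 23 D4, reset; bytes_emitted=3
After char 4 ('K'=10): chars_in_quartet=1 acc=0xA bytes_emitted=3
After char 5 ('V'=21): chars_in_quartet=2 acc=0x295 bytes_emitted=3
After char 6 ('M'=12): chars_in_quartet=3 acc=0xA54C bytes_emitted=3
After char 7 ('2'=54): chars_in_quartet=4 acc=0x295336 -> emit 29 53 36, reset; bytes_emitted=6
After char 8 ('B'=1): chars_in_quartet=1 acc=0x1 bytes_emitted=6
After char 9 ('p'=41): chars_in_quartet=2 acc=0x69 bytes_emitted=6
After char 10 ('s'=44): chars_in_quartet=3 acc=0x1A6C bytes_emitted=6
Padding '=': partial quartet acc=0x1A6C -> emit 06 9B; bytes_emitted=8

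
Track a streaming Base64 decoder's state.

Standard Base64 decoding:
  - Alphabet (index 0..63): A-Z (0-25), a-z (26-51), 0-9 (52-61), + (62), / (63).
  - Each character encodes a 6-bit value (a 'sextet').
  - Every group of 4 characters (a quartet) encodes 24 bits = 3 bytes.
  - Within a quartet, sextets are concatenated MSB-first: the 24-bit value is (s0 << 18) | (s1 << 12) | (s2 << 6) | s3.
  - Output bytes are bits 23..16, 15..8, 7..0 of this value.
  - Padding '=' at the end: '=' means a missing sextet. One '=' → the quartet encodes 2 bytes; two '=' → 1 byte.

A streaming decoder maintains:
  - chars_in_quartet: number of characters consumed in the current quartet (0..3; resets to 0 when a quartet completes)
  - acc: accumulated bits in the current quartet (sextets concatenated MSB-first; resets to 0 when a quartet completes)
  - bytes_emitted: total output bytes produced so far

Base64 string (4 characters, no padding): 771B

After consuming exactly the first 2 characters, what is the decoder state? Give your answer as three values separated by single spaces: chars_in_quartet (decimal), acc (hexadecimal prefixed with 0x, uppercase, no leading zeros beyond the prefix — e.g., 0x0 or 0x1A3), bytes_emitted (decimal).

Answer: 2 0xEFB 0

Derivation:
After char 0 ('7'=59): chars_in_quartet=1 acc=0x3B bytes_emitted=0
After char 1 ('7'=59): chars_in_quartet=2 acc=0xEFB bytes_emitted=0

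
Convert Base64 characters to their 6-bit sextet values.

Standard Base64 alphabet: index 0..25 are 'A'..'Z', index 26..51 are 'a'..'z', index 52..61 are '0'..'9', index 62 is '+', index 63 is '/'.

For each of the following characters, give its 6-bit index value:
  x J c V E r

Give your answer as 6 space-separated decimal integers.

Answer: 49 9 28 21 4 43

Derivation:
'x': a..z range, 26 + ord('x') − ord('a') = 49
'J': A..Z range, ord('J') − ord('A') = 9
'c': a..z range, 26 + ord('c') − ord('a') = 28
'V': A..Z range, ord('V') − ord('A') = 21
'E': A..Z range, ord('E') − ord('A') = 4
'r': a..z range, 26 + ord('r') − ord('a') = 43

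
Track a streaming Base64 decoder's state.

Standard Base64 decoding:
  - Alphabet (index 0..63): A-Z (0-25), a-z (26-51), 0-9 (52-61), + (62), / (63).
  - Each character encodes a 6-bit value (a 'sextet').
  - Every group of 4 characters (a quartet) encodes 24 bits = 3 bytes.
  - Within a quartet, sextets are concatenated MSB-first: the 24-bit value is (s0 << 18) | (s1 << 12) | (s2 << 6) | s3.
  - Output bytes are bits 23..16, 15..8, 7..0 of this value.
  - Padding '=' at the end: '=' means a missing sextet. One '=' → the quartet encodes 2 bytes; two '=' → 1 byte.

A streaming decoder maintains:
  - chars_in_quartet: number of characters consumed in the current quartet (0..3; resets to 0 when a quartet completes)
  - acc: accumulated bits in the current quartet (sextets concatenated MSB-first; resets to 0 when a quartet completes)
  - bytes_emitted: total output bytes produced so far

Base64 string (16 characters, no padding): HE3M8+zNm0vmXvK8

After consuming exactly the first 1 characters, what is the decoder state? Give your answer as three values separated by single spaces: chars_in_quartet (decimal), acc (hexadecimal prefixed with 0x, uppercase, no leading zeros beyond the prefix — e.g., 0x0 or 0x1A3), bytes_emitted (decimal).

Answer: 1 0x7 0

Derivation:
After char 0 ('H'=7): chars_in_quartet=1 acc=0x7 bytes_emitted=0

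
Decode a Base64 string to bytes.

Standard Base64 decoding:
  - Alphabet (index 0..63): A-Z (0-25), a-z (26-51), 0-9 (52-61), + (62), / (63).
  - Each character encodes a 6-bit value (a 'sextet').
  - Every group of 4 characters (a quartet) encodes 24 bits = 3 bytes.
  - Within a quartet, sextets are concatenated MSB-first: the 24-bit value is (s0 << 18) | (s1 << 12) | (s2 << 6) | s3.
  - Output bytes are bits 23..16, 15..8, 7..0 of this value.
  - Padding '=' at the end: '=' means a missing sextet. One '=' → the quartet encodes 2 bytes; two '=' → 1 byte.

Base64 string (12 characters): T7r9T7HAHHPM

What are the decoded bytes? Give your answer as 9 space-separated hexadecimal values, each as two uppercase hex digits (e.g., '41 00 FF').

Answer: 4F BA FD 4F B1 C0 1C 73 CC

Derivation:
After char 0 ('T'=19): chars_in_quartet=1 acc=0x13 bytes_emitted=0
After char 1 ('7'=59): chars_in_quartet=2 acc=0x4FB bytes_emitted=0
After char 2 ('r'=43): chars_in_quartet=3 acc=0x13EEB bytes_emitted=0
After char 3 ('9'=61): chars_in_quartet=4 acc=0x4FBAFD -> emit 4F BA FD, reset; bytes_emitted=3
After char 4 ('T'=19): chars_in_quartet=1 acc=0x13 bytes_emitted=3
After char 5 ('7'=59): chars_in_quartet=2 acc=0x4FB bytes_emitted=3
After char 6 ('H'=7): chars_in_quartet=3 acc=0x13EC7 bytes_emitted=3
After char 7 ('A'=0): chars_in_quartet=4 acc=0x4FB1C0 -> emit 4F B1 C0, reset; bytes_emitted=6
After char 8 ('H'=7): chars_in_quartet=1 acc=0x7 bytes_emitted=6
After char 9 ('H'=7): chars_in_quartet=2 acc=0x1C7 bytes_emitted=6
After char 10 ('P'=15): chars_in_quartet=3 acc=0x71CF bytes_emitted=6
After char 11 ('M'=12): chars_in_quartet=4 acc=0x1C73CC -> emit 1C 73 CC, reset; bytes_emitted=9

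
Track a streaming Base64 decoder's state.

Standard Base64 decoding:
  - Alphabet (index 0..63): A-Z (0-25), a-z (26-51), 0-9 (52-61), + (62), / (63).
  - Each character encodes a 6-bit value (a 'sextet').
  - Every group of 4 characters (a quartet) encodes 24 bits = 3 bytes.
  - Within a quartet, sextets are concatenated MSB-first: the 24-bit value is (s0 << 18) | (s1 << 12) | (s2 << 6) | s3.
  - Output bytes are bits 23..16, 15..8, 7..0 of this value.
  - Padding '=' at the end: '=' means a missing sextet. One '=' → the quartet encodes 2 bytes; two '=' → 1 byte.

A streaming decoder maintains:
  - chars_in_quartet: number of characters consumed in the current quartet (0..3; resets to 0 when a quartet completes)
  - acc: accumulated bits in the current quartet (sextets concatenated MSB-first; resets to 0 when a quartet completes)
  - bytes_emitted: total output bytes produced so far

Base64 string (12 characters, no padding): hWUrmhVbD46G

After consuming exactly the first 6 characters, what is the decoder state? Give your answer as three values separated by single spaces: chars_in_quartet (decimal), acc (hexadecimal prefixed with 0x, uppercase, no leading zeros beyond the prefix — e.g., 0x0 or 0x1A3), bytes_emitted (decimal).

After char 0 ('h'=33): chars_in_quartet=1 acc=0x21 bytes_emitted=0
After char 1 ('W'=22): chars_in_quartet=2 acc=0x856 bytes_emitted=0
After char 2 ('U'=20): chars_in_quartet=3 acc=0x21594 bytes_emitted=0
After char 3 ('r'=43): chars_in_quartet=4 acc=0x85652B -> emit 85 65 2B, reset; bytes_emitted=3
After char 4 ('m'=38): chars_in_quartet=1 acc=0x26 bytes_emitted=3
After char 5 ('h'=33): chars_in_quartet=2 acc=0x9A1 bytes_emitted=3

Answer: 2 0x9A1 3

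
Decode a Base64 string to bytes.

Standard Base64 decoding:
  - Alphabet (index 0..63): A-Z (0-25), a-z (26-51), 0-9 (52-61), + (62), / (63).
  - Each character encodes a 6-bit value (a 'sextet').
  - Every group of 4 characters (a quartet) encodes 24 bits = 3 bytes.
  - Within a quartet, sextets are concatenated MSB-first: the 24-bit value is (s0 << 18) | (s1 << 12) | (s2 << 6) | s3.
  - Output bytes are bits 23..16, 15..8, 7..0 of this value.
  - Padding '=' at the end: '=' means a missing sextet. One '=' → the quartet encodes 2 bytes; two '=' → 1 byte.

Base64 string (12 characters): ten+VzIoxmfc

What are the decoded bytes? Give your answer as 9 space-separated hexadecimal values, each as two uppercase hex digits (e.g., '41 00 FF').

Answer: B5 E9 FE 57 32 28 C6 67 DC

Derivation:
After char 0 ('t'=45): chars_in_quartet=1 acc=0x2D bytes_emitted=0
After char 1 ('e'=30): chars_in_quartet=2 acc=0xB5E bytes_emitted=0
After char 2 ('n'=39): chars_in_quartet=3 acc=0x2D7A7 bytes_emitted=0
After char 3 ('+'=62): chars_in_quartet=4 acc=0xB5E9FE -> emit B5 E9 FE, reset; bytes_emitted=3
After char 4 ('V'=21): chars_in_quartet=1 acc=0x15 bytes_emitted=3
After char 5 ('z'=51): chars_in_quartet=2 acc=0x573 bytes_emitted=3
After char 6 ('I'=8): chars_in_quartet=3 acc=0x15CC8 bytes_emitted=3
After char 7 ('o'=40): chars_in_quartet=4 acc=0x573228 -> emit 57 32 28, reset; bytes_emitted=6
After char 8 ('x'=49): chars_in_quartet=1 acc=0x31 bytes_emitted=6
After char 9 ('m'=38): chars_in_quartet=2 acc=0xC66 bytes_emitted=6
After char 10 ('f'=31): chars_in_quartet=3 acc=0x3199F bytes_emitted=6
After char 11 ('c'=28): chars_in_quartet=4 acc=0xC667DC -> emit C6 67 DC, reset; bytes_emitted=9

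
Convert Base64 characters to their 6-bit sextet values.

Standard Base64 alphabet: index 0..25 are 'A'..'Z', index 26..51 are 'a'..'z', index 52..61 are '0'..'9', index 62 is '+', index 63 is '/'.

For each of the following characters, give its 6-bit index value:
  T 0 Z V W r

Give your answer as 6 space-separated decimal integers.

'T': A..Z range, ord('T') − ord('A') = 19
'0': 0..9 range, 52 + ord('0') − ord('0') = 52
'Z': A..Z range, ord('Z') − ord('A') = 25
'V': A..Z range, ord('V') − ord('A') = 21
'W': A..Z range, ord('W') − ord('A') = 22
'r': a..z range, 26 + ord('r') − ord('a') = 43

Answer: 19 52 25 21 22 43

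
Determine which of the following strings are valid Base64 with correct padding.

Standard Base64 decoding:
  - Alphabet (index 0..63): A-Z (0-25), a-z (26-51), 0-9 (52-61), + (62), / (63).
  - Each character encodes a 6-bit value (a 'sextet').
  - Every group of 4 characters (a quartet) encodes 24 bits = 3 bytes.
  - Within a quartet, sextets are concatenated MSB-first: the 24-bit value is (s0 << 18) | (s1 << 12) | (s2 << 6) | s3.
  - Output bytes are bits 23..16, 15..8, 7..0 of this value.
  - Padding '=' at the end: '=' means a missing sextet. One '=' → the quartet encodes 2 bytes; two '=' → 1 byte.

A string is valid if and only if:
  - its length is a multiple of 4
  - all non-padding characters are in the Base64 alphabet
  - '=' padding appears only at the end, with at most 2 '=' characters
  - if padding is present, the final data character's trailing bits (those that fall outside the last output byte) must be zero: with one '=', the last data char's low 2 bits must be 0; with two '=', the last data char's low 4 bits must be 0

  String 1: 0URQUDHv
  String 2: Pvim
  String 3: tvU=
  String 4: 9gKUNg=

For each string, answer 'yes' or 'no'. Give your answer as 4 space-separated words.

String 1: '0URQUDHv' → valid
String 2: 'Pvim' → valid
String 3: 'tvU=' → valid
String 4: '9gKUNg=' → invalid (len=7 not mult of 4)

Answer: yes yes yes no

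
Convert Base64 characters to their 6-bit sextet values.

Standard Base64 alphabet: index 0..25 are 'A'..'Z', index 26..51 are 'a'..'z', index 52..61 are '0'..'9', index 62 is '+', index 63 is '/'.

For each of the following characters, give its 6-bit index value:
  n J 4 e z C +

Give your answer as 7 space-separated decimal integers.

Answer: 39 9 56 30 51 2 62

Derivation:
'n': a..z range, 26 + ord('n') − ord('a') = 39
'J': A..Z range, ord('J') − ord('A') = 9
'4': 0..9 range, 52 + ord('4') − ord('0') = 56
'e': a..z range, 26 + ord('e') − ord('a') = 30
'z': a..z range, 26 + ord('z') − ord('a') = 51
'C': A..Z range, ord('C') − ord('A') = 2
'+': index 62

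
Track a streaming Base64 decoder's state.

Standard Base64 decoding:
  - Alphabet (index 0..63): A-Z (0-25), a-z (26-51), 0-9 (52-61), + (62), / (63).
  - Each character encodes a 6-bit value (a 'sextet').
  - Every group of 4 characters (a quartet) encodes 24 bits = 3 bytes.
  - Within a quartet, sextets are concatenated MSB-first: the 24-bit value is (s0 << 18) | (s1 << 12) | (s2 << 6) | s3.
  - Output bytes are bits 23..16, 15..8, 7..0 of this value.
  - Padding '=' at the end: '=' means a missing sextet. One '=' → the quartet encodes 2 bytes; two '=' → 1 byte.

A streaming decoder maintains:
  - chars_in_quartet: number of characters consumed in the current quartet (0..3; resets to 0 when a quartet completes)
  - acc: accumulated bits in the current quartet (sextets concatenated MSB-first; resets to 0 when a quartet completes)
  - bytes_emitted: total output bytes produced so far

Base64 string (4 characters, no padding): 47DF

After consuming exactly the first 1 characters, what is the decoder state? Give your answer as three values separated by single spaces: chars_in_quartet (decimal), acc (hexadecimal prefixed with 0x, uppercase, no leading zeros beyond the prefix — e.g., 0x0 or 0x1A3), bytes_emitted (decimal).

Answer: 1 0x38 0

Derivation:
After char 0 ('4'=56): chars_in_quartet=1 acc=0x38 bytes_emitted=0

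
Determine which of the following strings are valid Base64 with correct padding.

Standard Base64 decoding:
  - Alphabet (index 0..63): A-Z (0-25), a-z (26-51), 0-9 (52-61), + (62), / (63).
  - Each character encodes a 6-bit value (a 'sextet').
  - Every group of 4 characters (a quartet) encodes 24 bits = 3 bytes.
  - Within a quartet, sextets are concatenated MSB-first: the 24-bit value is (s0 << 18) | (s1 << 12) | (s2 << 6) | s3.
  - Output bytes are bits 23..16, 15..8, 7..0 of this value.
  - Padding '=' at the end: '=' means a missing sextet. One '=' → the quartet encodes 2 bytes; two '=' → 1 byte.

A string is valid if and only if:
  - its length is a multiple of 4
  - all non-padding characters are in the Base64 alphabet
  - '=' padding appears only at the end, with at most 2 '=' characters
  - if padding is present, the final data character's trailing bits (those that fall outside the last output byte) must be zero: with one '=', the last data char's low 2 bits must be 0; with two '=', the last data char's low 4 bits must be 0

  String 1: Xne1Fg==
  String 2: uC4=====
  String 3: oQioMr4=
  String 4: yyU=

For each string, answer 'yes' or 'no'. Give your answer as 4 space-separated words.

Answer: yes no yes yes

Derivation:
String 1: 'Xne1Fg==' → valid
String 2: 'uC4=====' → invalid (5 pad chars (max 2))
String 3: 'oQioMr4=' → valid
String 4: 'yyU=' → valid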